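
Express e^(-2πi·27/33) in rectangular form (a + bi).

ω_33^27 = e^(-2πi·27/33)
= cos(-2π·27/33) + i·sin(-2π·27/33)
= cos(-54π/33) + i·sin(-54π/33)

ω_33^27 = cos(-54π/33) + i·sin(-54π/33) = 0.4154+0.9096i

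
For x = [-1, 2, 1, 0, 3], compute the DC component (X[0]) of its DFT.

X[0] = Σ(n=0 to 4) x[n] · ω_5^0 = Σ x[n]
= (-1) + (2) + (1) + (0) + (3)

X[0] = 5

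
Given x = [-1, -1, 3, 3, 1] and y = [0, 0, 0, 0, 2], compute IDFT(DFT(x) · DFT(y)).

(x ⊛ y)[n] = Σ(m=0 to 4) x[m] · y[(n-m) mod 5]

Computing each output sample:
(x ⊛ y)[0] = -2
(x ⊛ y)[1] = 6
(x ⊛ y)[2] = 6
(x ⊛ y)[3] = 2
(x ⊛ y)[4] = -2

x ⊛ y = [-2, 6, 6, 2, -2]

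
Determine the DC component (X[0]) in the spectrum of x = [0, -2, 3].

X[0] = Σ(n=0 to 2) x[n] · ω_3^0 = Σ x[n]
= (0) + (-2) + (3)

X[0] = 1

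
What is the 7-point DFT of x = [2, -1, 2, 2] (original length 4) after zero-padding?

Original 4-point DFT: [5, 3i, 3, -3i]
Zero-padded 7-point DFT provides frequency interpolation.

DFT_7([x, 0, ...]) = [5, -0.8705-2.0358i, 1.6676+3.4064i, 3.7029+0.0477i, 3.7029-0.0477i, 1.6676-3.4064i, -0.8705+2.0358i]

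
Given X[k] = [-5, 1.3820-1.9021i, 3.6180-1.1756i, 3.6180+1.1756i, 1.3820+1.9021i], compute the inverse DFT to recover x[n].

x[n] = (1/5) Σ(k=0 to 4) X[k] · e^(2πikn/5)

Computing each x[n]:
x[0] = 1
x[1] = -1
x[2] = -1
x[3] = -1
x[4] = -3

x = [1, -1, -1, -1, -3]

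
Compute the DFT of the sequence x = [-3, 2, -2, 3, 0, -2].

X[k] = Σ(n=0 to 5) x[n] · ω_6^(nk)
where ω_6 = e^(-2πi/6)

Computing each X[k]:
X[0] = -2
X[1] = -5.0000-1.7321i
X[2] = 1.0000-5.1962i
X[3] = -8
X[4] = 1.0000+5.1962i
X[5] = -5.0000+1.7321i

X = [-2, -5.0000-1.7321i, 1.0000-5.1962i, -8, 1.0000+5.1962i, -5.0000+1.7321i]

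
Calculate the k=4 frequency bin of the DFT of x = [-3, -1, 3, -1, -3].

X[4] = Σ(n=0 to 4) x[n] · ω_5^(4n) where ω_5 = e^(-2πi/5)
= (-3)·ω_5^0 + (-1)·ω_5^4 + (3)·ω_5^8 + (-1)·ω_5^12 + (-3)·ω_5^16

X[4] = -5.8541+4.2533i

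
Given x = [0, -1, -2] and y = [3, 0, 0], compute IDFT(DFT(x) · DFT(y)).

(x ⊛ y)[n] = Σ(m=0 to 2) x[m] · y[(n-m) mod 3]

Computing each output sample:
(x ⊛ y)[0] = 0
(x ⊛ y)[1] = -3
(x ⊛ y)[2] = -6

x ⊛ y = [0, -3, -6]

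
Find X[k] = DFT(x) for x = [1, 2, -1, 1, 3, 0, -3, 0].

X[k] = Σ(n=0 to 7) x[n] · ω_8^(nk)
where ω_8 = e^(-2πi/8)

Computing each X[k]:
X[0] = 3
X[1] = -1.2929-4.1213i
X[2] = 8-1i
X[3] = -2.7071-0.1213i
X[4] = -3
X[5] = -2.7071+0.1213i
X[6] = 8+1i
X[7] = -1.2929+4.1213i

X = [3, -1.2929-4.1213i, 8-1i, -2.7071-0.1213i, -3, -2.7071+0.1213i, 8+1i, -1.2929+4.1213i]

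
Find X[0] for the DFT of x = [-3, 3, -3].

X[0] = Σ(n=0 to 2) x[n] · ω_3^0 = Σ x[n]
= (-3) + (3) + (-3)

X[0] = -3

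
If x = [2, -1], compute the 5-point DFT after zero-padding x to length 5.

Original 2-point DFT: [1, 3]
Zero-padded 5-point DFT provides frequency interpolation.

DFT_5([x, 0, ...]) = [1, 1.6910+0.9511i, 2.8090+0.5878i, 2.8090-0.5878i, 1.6910-0.9511i]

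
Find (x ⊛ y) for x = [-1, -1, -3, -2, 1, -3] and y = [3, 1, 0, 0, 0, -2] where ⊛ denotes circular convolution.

(x ⊛ y)[n] = Σ(m=0 to 5) x[m] · y[(n-m) mod 6]

Computing each output sample:
(x ⊛ y)[0] = -4
(x ⊛ y)[1] = 2
(x ⊛ y)[2] = -6
(x ⊛ y)[3] = -11
(x ⊛ y)[4] = 7
(x ⊛ y)[5] = -6

x ⊛ y = [-4, 2, -6, -11, 7, -6]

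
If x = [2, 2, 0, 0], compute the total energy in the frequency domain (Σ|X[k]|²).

Parseval: Σ|x[n]|² = (1/N)Σ|X[k]|², so Σ|X[k]|² = N·Σ|x[n]|² = 4·8.0000

Σ|X[k]|² = N·Σ|x[n]|² = 4·8.0000 = 32.0000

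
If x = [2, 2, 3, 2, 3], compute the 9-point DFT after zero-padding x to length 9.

Original 5-point DFT: [12, -0.5000+0.3633i, -0.5000+1.5388i, -0.5000-1.5388i, -0.5000-0.3633i]
Zero-padded 9-point DFT provides frequency interpolation.

DFT_9([x, 0, ...]) = [12, 0.2340-6.9981i, 0.8264+0.6647i, -1.7321i, 1.9397+2.4667i, 1.9397-2.4667i, 1.7321i, 0.8264-0.6647i, 0.2340+6.9981i]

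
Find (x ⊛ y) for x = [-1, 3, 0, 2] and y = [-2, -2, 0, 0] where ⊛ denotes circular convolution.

(x ⊛ y)[n] = Σ(m=0 to 3) x[m] · y[(n-m) mod 4]

Computing each output sample:
(x ⊛ y)[0] = -2
(x ⊛ y)[1] = -4
(x ⊛ y)[2] = -6
(x ⊛ y)[3] = -4

x ⊛ y = [-2, -4, -6, -4]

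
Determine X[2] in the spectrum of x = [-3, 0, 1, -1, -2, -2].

X[2] = Σ(n=0 to 5) x[n] · ω_6^(2n) where ω_6 = e^(-2πi/6)
= (-3)·ω_6^0 + (0)·ω_6^2 + (1)·ω_6^4 + (-1)·ω_6^6 + (-2)·ω_6^8 + (-2)·ω_6^10

X[2] = -2.5000+0.8660i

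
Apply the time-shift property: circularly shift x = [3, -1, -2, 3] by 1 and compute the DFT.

Time shift by 1: X_shifted[k] = ω_4^(1k) · X[k]
Shifted x = [3, 3, -1, -2]

DFT(x[n-1]) = [3, 4-5i, 1, 4+5i]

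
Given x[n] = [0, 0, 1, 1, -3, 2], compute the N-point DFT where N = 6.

X[k] = Σ(n=0 to 5) x[n] · ω_6^(nk)
where ω_6 = e^(-2πi/6)

Computing each X[k]:
X[0] = 1
X[1] = 1.0000-1.7321i
X[2] = 1.0000+5.1962i
X[3] = -5
X[4] = 1.0000-5.1962i
X[5] = 1.0000+1.7321i

X = [1, 1.0000-1.7321i, 1.0000+5.1962i, -5, 1.0000-5.1962i, 1.0000+1.7321i]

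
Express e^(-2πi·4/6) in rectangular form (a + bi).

ω_6^4 = e^(-2πi·4/6)
= cos(-2π·4/6) + i·sin(-2π·4/6)
= cos(-8π/6) + i·sin(-8π/6)

ω_6^4 = cos(-8π/6) + i·sin(-8π/6) = -0.5000+0.8660i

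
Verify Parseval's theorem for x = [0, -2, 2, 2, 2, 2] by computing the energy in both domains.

Time domain:
Σ|x[n]|² = |0|² + |-2|² + |2|² + |2|² + |2|² + |2|² = 20.0000

Frequency domain:
(1/6)Σ|X[k]|² = (1/6)(|6|² + |-4.0000+3.4641i|² + |3.4641i|² + |2|² + |-3.4641i|² + |-4.0000-3.4641i|²) = (1/6)·120.0000 = 20.0000

Both sides agree, confirming Parseval's theorem.

Σ|x[n]|² = (1/N)Σ|X[k]|² = 20.0000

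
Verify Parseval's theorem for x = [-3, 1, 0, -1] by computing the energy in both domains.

Time domain:
Σ|x[n]|² = |-3|² + |1|² + |0|² + |-1|² = 11.0000

Frequency domain:
(1/4)Σ|X[k]|² = (1/4)(|-3|² + |-3-2i|² + |-3|² + |-3+2i|²) = (1/4)·44.0000 = 11.0000

Both sides agree, confirming Parseval's theorem.

Σ|x[n]|² = (1/N)Σ|X[k]|² = 11.0000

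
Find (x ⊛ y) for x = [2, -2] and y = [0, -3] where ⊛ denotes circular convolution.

(x ⊛ y)[n] = Σ(m=0 to 1) x[m] · y[(n-m) mod 2]

Computing each output sample:
(x ⊛ y)[0] = 6
(x ⊛ y)[1] = -6

x ⊛ y = [6, -6]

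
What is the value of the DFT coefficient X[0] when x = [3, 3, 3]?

X[0] = Σ(n=0 to 2) x[n] · ω_3^0 = Σ x[n]
= (3) + (3) + (3)

X[0] = 9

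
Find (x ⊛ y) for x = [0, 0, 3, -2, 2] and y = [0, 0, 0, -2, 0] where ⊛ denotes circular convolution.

(x ⊛ y)[n] = Σ(m=0 to 4) x[m] · y[(n-m) mod 5]

Computing each output sample:
(x ⊛ y)[0] = -6
(x ⊛ y)[1] = 4
(x ⊛ y)[2] = -4
(x ⊛ y)[3] = 0
(x ⊛ y)[4] = 0

x ⊛ y = [-6, 4, -4, 0, 0]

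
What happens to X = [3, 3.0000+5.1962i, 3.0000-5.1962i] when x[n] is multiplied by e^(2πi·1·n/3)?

Modulation property: DFT(ω_3^(-1n)·x[n]) = X[(k-1) mod 3], so circularly shift X by 1 positions.

X[k-1] = [3.0000-5.1962i, 3, 3.0000+5.1962i]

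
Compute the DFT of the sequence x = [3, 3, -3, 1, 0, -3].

X[k] = Σ(n=0 to 5) x[n] · ω_6^(nk)
where ω_6 = e^(-2πi/6)

Computing each X[k]:
X[0] = 1
X[1] = 3.5000-2.5981i
X[2] = 5.5000-7.7942i
X[3] = -1
X[4] = 5.5000+7.7942i
X[5] = 3.5000+2.5981i

X = [1, 3.5000-2.5981i, 5.5000-7.7942i, -1, 5.5000+7.7942i, 3.5000+2.5981i]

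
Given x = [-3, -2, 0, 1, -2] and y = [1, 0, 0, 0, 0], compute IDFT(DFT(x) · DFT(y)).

(x ⊛ y)[n] = Σ(m=0 to 4) x[m] · y[(n-m) mod 5]

Computing each output sample:
(x ⊛ y)[0] = -3
(x ⊛ y)[1] = -2
(x ⊛ y)[2] = 0
(x ⊛ y)[3] = 1
(x ⊛ y)[4] = -2

x ⊛ y = [-3, -2, 0, 1, -2]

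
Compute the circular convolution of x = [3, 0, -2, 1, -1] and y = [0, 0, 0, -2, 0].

(x ⊛ y)[n] = Σ(m=0 to 4) x[m] · y[(n-m) mod 5]

Computing each output sample:
(x ⊛ y)[0] = 4
(x ⊛ y)[1] = -2
(x ⊛ y)[2] = 2
(x ⊛ y)[3] = -6
(x ⊛ y)[4] = 0

x ⊛ y = [4, -2, 2, -6, 0]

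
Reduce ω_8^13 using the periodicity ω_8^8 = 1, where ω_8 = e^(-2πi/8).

Since ω_8^8 = 1, powers reduce modulo 8.
13 mod 8 = 5
So ω_8^13 = ω_8^5 = e^(-2πi·5/8)

ω_8^13 = ω_8^5 = -0.7071+0.7071i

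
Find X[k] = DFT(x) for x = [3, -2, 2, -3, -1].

X[k] = Σ(n=0 to 4) x[n] · ω_5^(nk)
where ω_5 = e^(-2πi/5)

Computing each X[k]:
X[0] = -1
X[1] = 2.8820-1.9879i
X[2] = 5.1180+5.3431i
X[3] = 5.1180-5.3431i
X[4] = 2.8820+1.9879i

X = [-1, 2.8820-1.9879i, 5.1180+5.3431i, 5.1180-5.3431i, 2.8820+1.9879i]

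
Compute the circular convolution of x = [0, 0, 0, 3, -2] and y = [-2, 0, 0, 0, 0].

(x ⊛ y)[n] = Σ(m=0 to 4) x[m] · y[(n-m) mod 5]

Computing each output sample:
(x ⊛ y)[0] = 0
(x ⊛ y)[1] = 0
(x ⊛ y)[2] = 0
(x ⊛ y)[3] = -6
(x ⊛ y)[4] = 4

x ⊛ y = [0, 0, 0, -6, 4]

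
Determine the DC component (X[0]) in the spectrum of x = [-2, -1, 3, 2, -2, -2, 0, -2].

X[0] = Σ(n=0 to 7) x[n] · ω_8^0 = Σ x[n]
= (-2) + (-1) + (3) + (2) + (-2) + (-2) + (0) + (-2)

X[0] = -4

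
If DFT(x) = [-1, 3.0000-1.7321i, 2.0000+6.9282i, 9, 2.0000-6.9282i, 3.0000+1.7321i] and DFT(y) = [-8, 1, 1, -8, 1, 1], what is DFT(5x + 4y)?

By linearity: DFT(5x + 4y) = 5·DFT(x) + 4·DFT(y)
= 5·[-1, 3.0000-1.7321i, 2.0000+6.9282i, 9, 2.0000-6.9282i, 3.0000+1.7321i] + 4·[-8, 1, 1, -8, 1, 1]

Computing element-wise:
Z[0] = 5·(-1) + 4·(-8) = -37
Z[1] = 5·(3.0000-1.7321i) + 4·(1) = 19.0000-8.6605i
Z[2] = 5·(2.0000+6.9282i) + 4·(1) = 14.0000+34.6410i
Z[3] = 5·(9) + 4·(-8) = 13
Z[4] = 5·(2.0000-6.9282i) + 4·(1) = 14.0000-34.6410i
Z[5] = 5·(3.0000+1.7321i) + 4·(1) = 19.0000+8.6605i

DFT(5x + 4y) = 5·X + 4·Y = [-37, 19.0000-8.6605i, 14.0000+34.6410i, 13, 14.0000-34.6410i, 19.0000+8.6605i]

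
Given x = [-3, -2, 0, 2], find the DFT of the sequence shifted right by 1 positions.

Time shift by 1: X_shifted[k] = ω_4^(1k) · X[k]
Shifted x = [2, -3, -2, 0]

DFT(x[n-1]) = [-3, 4+3i, 3, 4-3i]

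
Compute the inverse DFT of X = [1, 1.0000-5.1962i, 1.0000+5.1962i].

x[n] = (1/3) Σ(k=0 to 2) X[k] · e^(2πikn/3)

Computing each x[n]:
x[0] = 1
x[1] = 3
x[2] = -3

x = [1, 3, -3]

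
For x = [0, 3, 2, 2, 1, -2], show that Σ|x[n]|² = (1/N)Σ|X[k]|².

Time domain:
Σ|x[n]|² = |0|² + |3|² + |2|² + |2|² + |1|² + |-2|² = 22.0000

Frequency domain:
(1/6)Σ|X[k]|² = (1/6)(|6|² + |-3.0000-5.1962i|² + |-3.4641i|² + |0|² + |3.4641i|² + |-3.0000+5.1962i|²) = (1/6)·132.0000 = 22.0000

Both sides agree, confirming Parseval's theorem.

Σ|x[n]|² = (1/N)Σ|X[k]|² = 22.0000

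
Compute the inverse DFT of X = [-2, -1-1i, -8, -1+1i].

x[n] = (1/4) Σ(k=0 to 3) X[k] · e^(2πikn/4)

Computing each x[n]:
x[0] = -3
x[1] = 2
x[2] = -2
x[3] = 1

x = [-3, 2, -2, 1]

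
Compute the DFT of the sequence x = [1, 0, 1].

X[k] = Σ(n=0 to 2) x[n] · ω_3^(nk)
where ω_3 = e^(-2πi/3)

Computing each X[k]:
X[0] = 2
X[1] = 0.5000+0.8660i
X[2] = 0.5000-0.8660i

X = [2, 0.5000+0.8660i, 0.5000-0.8660i]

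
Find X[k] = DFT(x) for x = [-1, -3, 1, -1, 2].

X[k] = Σ(n=0 to 4) x[n] · ω_5^(nk)
where ω_5 = e^(-2πi/5)

Computing each X[k]:
X[0] = -2
X[1] = -1.3090+3.5797i
X[2] = -0.1910+4.8410i
X[3] = -0.1910-4.8410i
X[4] = -1.3090-3.5797i

X = [-2, -1.3090+3.5797i, -0.1910+4.8410i, -0.1910-4.8410i, -1.3090-3.5797i]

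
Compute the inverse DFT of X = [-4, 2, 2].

x[n] = (1/3) Σ(k=0 to 2) X[k] · e^(2πikn/3)

Computing each x[n]:
x[0] = 0
x[1] = -2
x[2] = -2

x = [0, -2, -2]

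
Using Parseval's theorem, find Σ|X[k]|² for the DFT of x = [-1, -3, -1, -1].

Parseval: Σ|x[n]|² = (1/N)Σ|X[k]|², so Σ|X[k]|² = N·Σ|x[n]|² = 4·12.0000

Σ|X[k]|² = N·Σ|x[n]|² = 4·12.0000 = 48.0000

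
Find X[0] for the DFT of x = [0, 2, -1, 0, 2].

X[0] = Σ(n=0 to 4) x[n] · ω_5^0 = Σ x[n]
= (0) + (2) + (-1) + (0) + (2)

X[0] = 3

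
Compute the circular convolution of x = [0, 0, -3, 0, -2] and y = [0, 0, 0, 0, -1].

(x ⊛ y)[n] = Σ(m=0 to 4) x[m] · y[(n-m) mod 5]

Computing each output sample:
(x ⊛ y)[0] = 0
(x ⊛ y)[1] = 3
(x ⊛ y)[2] = 0
(x ⊛ y)[3] = 2
(x ⊛ y)[4] = 0

x ⊛ y = [0, 3, 0, 2, 0]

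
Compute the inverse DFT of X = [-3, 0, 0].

x[n] = (1/3) Σ(k=0 to 2) X[k] · e^(2πikn/3)

Computing each x[n]:
x[0] = -1
x[1] = -1
x[2] = -1

x = [-1, -1, -1]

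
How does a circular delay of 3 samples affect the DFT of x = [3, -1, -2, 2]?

Time shift by 3: X_shifted[k] = ω_4^(3k) · X[k]
Shifted x = [-1, -2, 2, 3]

DFT(x[n-3]) = [2, -3+5i, 0, -3-5i]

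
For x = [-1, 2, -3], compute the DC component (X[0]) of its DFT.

X[0] = Σ(n=0 to 2) x[n] · ω_3^0 = Σ x[n]
= (-1) + (2) + (-3)

X[0] = -2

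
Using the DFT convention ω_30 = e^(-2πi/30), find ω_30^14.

ω_30^14 = e^(-2πi·14/30)
= cos(-2π·14/30) + i·sin(-2π·14/30)
= cos(-28π/30) + i·sin(-28π/30)

ω_30^14 = cos(-28π/30) + i·sin(-28π/30) = -0.9781-0.2079i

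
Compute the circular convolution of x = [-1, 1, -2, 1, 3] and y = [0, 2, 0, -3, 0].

(x ⊛ y)[n] = Σ(m=0 to 4) x[m] · y[(n-m) mod 5]

Computing each output sample:
(x ⊛ y)[0] = 12
(x ⊛ y)[1] = -5
(x ⊛ y)[2] = -7
(x ⊛ y)[3] = -1
(x ⊛ y)[4] = -1

x ⊛ y = [12, -5, -7, -1, -1]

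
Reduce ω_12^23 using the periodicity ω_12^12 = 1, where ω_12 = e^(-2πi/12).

Since ω_12^12 = 1, powers reduce modulo 12.
23 mod 12 = 11
So ω_12^23 = ω_12^11 = e^(-2πi·11/12)

ω_12^23 = ω_12^11 = 0.8660+0.5000i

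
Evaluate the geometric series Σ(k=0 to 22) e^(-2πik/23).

Sum of all nth roots of unity equals 0 for n > 1 (geometric series with r ≠ 1).

0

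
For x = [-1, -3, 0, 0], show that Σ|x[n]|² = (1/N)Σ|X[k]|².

Time domain:
Σ|x[n]|² = |-1|² + |-3|² + |0|² + |0|² = 10.0000

Frequency domain:
(1/4)Σ|X[k]|² = (1/4)(|-4|² + |-1+3i|² + |2|² + |-1-3i|²) = (1/4)·40.0000 = 10.0000

Both sides agree, confirming Parseval's theorem.

Σ|x[n]|² = (1/N)Σ|X[k]|² = 10.0000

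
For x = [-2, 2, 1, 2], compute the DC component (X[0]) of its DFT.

X[0] = Σ(n=0 to 3) x[n] · ω_4^0 = Σ x[n]
= (-2) + (2) + (1) + (2)

X[0] = 3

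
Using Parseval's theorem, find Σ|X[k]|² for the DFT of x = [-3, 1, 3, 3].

Parseval: Σ|x[n]|² = (1/N)Σ|X[k]|², so Σ|X[k]|² = N·Σ|x[n]|² = 4·28.0000

Σ|X[k]|² = N·Σ|x[n]|² = 4·28.0000 = 112.0000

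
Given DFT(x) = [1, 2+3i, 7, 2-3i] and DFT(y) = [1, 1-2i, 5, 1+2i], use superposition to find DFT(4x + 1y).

By linearity: DFT(4x + 1y) = 4·DFT(x) + 1·DFT(y)
= 4·[1, 2+3i, 7, 2-3i] + 1·[1, 1-2i, 5, 1+2i]

Computing element-wise:
Z[0] = 4·(1) + 1·(1) = 5
Z[1] = 4·(2+3i) + 1·(1-2i) = 9+10i
Z[2] = 4·(7) + 1·(5) = 33
Z[3] = 4·(2-3i) + 1·(1+2i) = 9-10i

DFT(4x + 1y) = 4·X + 1·Y = [5, 9+10i, 33, 9-10i]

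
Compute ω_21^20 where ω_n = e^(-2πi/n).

ω_21^20 = e^(-2πi·20/21)
= cos(-2π·20/21) + i·sin(-2π·20/21)
= cos(-40π/21) + i·sin(-40π/21)

ω_21^20 = cos(-40π/21) + i·sin(-40π/21) = 0.9556+0.2948i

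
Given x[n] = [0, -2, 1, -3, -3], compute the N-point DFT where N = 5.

X[k] = Σ(n=0 to 4) x[n] · ω_5^(nk)
where ω_5 = e^(-2πi/5)

Computing each X[k]:
X[0] = -7
X[1] = 0.0729-3.3022i
X[2] = 3.4271+3.2164i
X[3] = 3.4271-3.2164i
X[4] = 0.0729+3.3022i

X = [-7, 0.0729-3.3022i, 3.4271+3.2164i, 3.4271-3.2164i, 0.0729+3.3022i]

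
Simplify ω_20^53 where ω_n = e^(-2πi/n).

Since ω_20^20 = 1, powers reduce modulo 20.
53 mod 20 = 13
So ω_20^53 = ω_20^13 = e^(-2πi·13/20)

ω_20^53 = ω_20^13 = -0.5878+0.8090i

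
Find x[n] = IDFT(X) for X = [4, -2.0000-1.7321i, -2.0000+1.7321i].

x[n] = (1/3) Σ(k=0 to 2) X[k] · e^(2πikn/3)

Computing each x[n]:
x[0] = 0
x[1] = 3
x[2] = 1

x = [0, 3, 1]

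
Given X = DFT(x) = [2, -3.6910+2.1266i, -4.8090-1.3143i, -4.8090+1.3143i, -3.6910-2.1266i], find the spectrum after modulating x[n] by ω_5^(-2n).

Modulation property: DFT(ω_5^(-2n)·x[n]) = X[(k-2) mod 5], so circularly shift X by 2 positions.

X[k-2] = [-4.8090+1.3143i, -3.6910-2.1266i, 2, -3.6910+2.1266i, -4.8090-1.3143i]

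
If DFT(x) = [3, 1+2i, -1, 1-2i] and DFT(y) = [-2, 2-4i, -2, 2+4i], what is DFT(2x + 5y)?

By linearity: DFT(2x + 5y) = 2·DFT(x) + 5·DFT(y)
= 2·[3, 1+2i, -1, 1-2i] + 5·[-2, 2-4i, -2, 2+4i]

Computing element-wise:
Z[0] = 2·(3) + 5·(-2) = -4
Z[1] = 2·(1+2i) + 5·(2-4i) = 12-16i
Z[2] = 2·(-1) + 5·(-2) = -12
Z[3] = 2·(1-2i) + 5·(2+4i) = 12+16i

DFT(2x + 5y) = 2·X + 5·Y = [-4, 12-16i, -12, 12+16i]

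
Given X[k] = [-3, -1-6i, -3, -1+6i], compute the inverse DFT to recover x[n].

x[n] = (1/4) Σ(k=0 to 3) X[k] · e^(2πikn/4)

Computing each x[n]:
x[0] = -2
x[1] = 3
x[2] = -1
x[3] = -3

x = [-2, 3, -1, -3]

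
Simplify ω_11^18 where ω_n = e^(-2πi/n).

Since ω_11^11 = 1, powers reduce modulo 11.
18 mod 11 = 7
So ω_11^18 = ω_11^7 = e^(-2πi·7/11)

ω_11^18 = ω_11^7 = -0.6549+0.7557i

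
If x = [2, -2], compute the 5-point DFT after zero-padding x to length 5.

Original 2-point DFT: [0, 4]
Zero-padded 5-point DFT provides frequency interpolation.

DFT_5([x, 0, ...]) = [0, 1.3820+1.9021i, 3.6180+1.1756i, 3.6180-1.1756i, 1.3820-1.9021i]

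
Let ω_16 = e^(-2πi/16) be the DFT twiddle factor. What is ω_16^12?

ω_16^12 = e^(-2πi·12/16)
= cos(-2π·12/16) + i·sin(-2π·12/16)
= cos(-24π/16) + i·sin(-24π/16)

ω_16^12 = cos(-24π/16) + i·sin(-24π/16) = 1i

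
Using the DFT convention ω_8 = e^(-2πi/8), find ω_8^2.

ω_8^2 = e^(-2πi·2/8)
= cos(-2π·2/8) + i·sin(-2π·2/8)
= cos(-4π/8) + i·sin(-4π/8)

ω_8^2 = cos(-4π/8) + i·sin(-4π/8) = -1i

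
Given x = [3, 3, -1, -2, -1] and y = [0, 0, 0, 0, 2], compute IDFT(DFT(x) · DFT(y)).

(x ⊛ y)[n] = Σ(m=0 to 4) x[m] · y[(n-m) mod 5]

Computing each output sample:
(x ⊛ y)[0] = 6
(x ⊛ y)[1] = -2
(x ⊛ y)[2] = -4
(x ⊛ y)[3] = -2
(x ⊛ y)[4] = 6

x ⊛ y = [6, -2, -4, -2, 6]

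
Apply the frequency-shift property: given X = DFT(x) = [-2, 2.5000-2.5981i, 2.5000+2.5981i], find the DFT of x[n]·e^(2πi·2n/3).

Modulation property: DFT(ω_3^(-2n)·x[n]) = X[(k-2) mod 3], so circularly shift X by 2 positions.

X[k-2] = [2.5000-2.5981i, 2.5000+2.5981i, -2]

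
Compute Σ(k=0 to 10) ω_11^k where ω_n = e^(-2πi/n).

Sum of all nth roots of unity equals 0 for n > 1 (geometric series with r ≠ 1).

0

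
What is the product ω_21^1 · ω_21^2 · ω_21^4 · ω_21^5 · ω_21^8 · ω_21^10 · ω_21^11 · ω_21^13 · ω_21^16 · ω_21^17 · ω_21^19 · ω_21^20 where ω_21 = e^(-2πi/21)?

The primitive 21st roots of unity are ω_21^k for k coprime to 21: k ∈ {1, 2, 4, 5, 8, 10, 11, 13, 16, 17, 19, 20}
Their product equals the constant term of the cyclotomic polynomial Φ_21(x) up to sign.
For n ≥ 3, the product of all primitive nth roots of unity is 1. (For n=1 it is 1; for n=2 it is -1.)

1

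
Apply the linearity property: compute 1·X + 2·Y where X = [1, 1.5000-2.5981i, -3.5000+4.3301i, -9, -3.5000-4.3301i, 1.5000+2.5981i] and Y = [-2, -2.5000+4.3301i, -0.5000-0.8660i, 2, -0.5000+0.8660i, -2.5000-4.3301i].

By linearity: DFT(1x + 2y) = 1·DFT(x) + 2·DFT(y)
= 1·[1, 1.5000-2.5981i, -3.5000+4.3301i, -9, -3.5000-4.3301i, 1.5000+2.5981i] + 2·[-2, -2.5000+4.3301i, -0.5000-0.8660i, 2, -0.5000+0.8660i, -2.5000-4.3301i]

Computing element-wise:
Z[0] = 1·(1) + 2·(-2) = -3
Z[1] = 1·(1.5000-2.5981i) + 2·(-2.5000+4.3301i) = -3.5000+6.0621i
Z[2] = 1·(-3.5000+4.3301i) + 2·(-0.5000-0.8660i) = -4.5000+2.5981i
Z[3] = 1·(-9) + 2·(2) = -5
Z[4] = 1·(-3.5000-4.3301i) + 2·(-0.5000+0.8660i) = -4.5000-2.5981i
Z[5] = 1·(1.5000+2.5981i) + 2·(-2.5000-4.3301i) = -3.5000-6.0621i

DFT(1x + 2y) = 1·X + 2·Y = [-3, -3.5000+6.0621i, -4.5000+2.5981i, -5, -4.5000-2.5981i, -3.5000-6.0621i]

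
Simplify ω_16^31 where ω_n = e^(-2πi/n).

Since ω_16^16 = 1, powers reduce modulo 16.
31 mod 16 = 15
So ω_16^31 = ω_16^15 = e^(-2πi·15/16)

ω_16^31 = ω_16^15 = 0.9239+0.3827i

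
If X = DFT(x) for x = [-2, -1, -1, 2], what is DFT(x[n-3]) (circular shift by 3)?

Time shift by 3: X_shifted[k] = ω_4^(3k) · X[k]
Shifted x = [-1, -1, 2, -2]

DFT(x[n-3]) = [-2, -3-1i, 4, -3+1i]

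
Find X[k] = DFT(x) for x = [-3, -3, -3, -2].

X[k] = Σ(n=0 to 3) x[n] · ω_4^(nk)
where ω_4 = e^(-2πi/4)

Computing each X[k]:
X[0] = -11
X[1] = 1i
X[2] = -1
X[3] = -1i

X = [-11, 1i, -1, -1i]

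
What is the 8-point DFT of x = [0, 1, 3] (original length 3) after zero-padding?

Original 3-point DFT: [4, -2.0000+1.7321i, -2.0000-1.7321i]
Zero-padded 8-point DFT provides frequency interpolation.

DFT_8([x, 0, ...]) = [4, 0.7071-3.7071i, -3-1i, -0.7071+2.2929i, 2, -0.7071-2.2929i, -3+1i, 0.7071+3.7071i]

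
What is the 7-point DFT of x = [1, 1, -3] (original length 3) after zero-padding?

Original 3-point DFT: [-1, 2.0000-3.4641i, 2.0000+3.4641i]
Zero-padded 7-point DFT provides frequency interpolation.

DFT_7([x, 0, ...]) = [-1, 2.2911+2.1430i, 3.4804-2.2766i, -1.7714-2.7794i, -1.7714+2.7794i, 3.4804+2.2766i, 2.2911-2.1430i]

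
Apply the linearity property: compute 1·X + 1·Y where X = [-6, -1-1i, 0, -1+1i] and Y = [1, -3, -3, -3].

By linearity: DFT(1x + 1y) = 1·DFT(x) + 1·DFT(y)
= 1·[-6, -1-1i, 0, -1+1i] + 1·[1, -3, -3, -3]

Computing element-wise:
Z[0] = 1·(-6) + 1·(1) = -5
Z[1] = 1·(-1-1i) + 1·(-3) = -4-1i
Z[2] = 1·(0) + 1·(-3) = -3
Z[3] = 1·(-1+1i) + 1·(-3) = -4+1i

DFT(1x + 1y) = 1·X + 1·Y = [-5, -4-1i, -3, -4+1i]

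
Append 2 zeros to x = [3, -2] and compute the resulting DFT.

Original 2-point DFT: [1, 5]
Zero-padded 4-point DFT provides frequency interpolation.

DFT_4([x, 0, ...]) = [1, 3+2i, 5, 3-2i]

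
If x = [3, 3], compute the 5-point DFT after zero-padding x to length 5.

Original 2-point DFT: [6, 0]
Zero-padded 5-point DFT provides frequency interpolation.

DFT_5([x, 0, ...]) = [6, 3.9271-2.8532i, 0.5729-1.7634i, 0.5729+1.7634i, 3.9271+2.8532i]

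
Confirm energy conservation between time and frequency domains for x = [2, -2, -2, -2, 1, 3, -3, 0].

Time domain:
Σ|x[n]|² = |2|² + |-2|² + |-2|² + |-2|² + |1|² + |3|² + |-3|² + |0|² = 35.0000

Frequency domain:
(1/8)Σ|X[k]|² = (1/8)(|-3|² + |-1.1213+3.9497i|² + |8-3i|² + |3.1213+5.9497i|² + |-1|² + |3.1213-5.9497i|² + |8+3i|² + |-1.1213-3.9497i|²) = (1/8)·280.0000 = 35.0000

Both sides agree, confirming Parseval's theorem.

Σ|x[n]|² = (1/N)Σ|X[k]|² = 35.0000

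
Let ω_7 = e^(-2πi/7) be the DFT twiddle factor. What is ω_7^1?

ω_7^1 = e^(-2πi·1/7)
= cos(-2π·1/7) + i·sin(-2π·1/7)
= cos(-2π/7) + i·sin(-2π/7)

ω_7^1 = cos(-2π/7) + i·sin(-2π/7) = 0.6235-0.7818i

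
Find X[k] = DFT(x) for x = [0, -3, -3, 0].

X[k] = Σ(n=0 to 3) x[n] · ω_4^(nk)
where ω_4 = e^(-2πi/4)

Computing each X[k]:
X[0] = -6
X[1] = 3+3i
X[2] = 0
X[3] = 3-3i

X = [-6, 3+3i, 0, 3-3i]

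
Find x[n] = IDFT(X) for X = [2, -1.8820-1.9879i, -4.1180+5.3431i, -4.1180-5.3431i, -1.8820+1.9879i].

x[n] = (1/5) Σ(k=0 to 4) X[k] · e^(2πikn/5)

Computing each x[n]:
x[0] = -2
x[1] = 1
x[2] = 3
x[3] = -2
x[4] = 2

x = [-2, 1, 3, -2, 2]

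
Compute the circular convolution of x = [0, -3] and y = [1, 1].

(x ⊛ y)[n] = Σ(m=0 to 1) x[m] · y[(n-m) mod 2]

Computing each output sample:
(x ⊛ y)[0] = -3
(x ⊛ y)[1] = -3

x ⊛ y = [-3, -3]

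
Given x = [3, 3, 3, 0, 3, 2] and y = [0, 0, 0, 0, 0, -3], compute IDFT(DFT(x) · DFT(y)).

(x ⊛ y)[n] = Σ(m=0 to 5) x[m] · y[(n-m) mod 6]

Computing each output sample:
(x ⊛ y)[0] = -9
(x ⊛ y)[1] = -9
(x ⊛ y)[2] = 0
(x ⊛ y)[3] = -9
(x ⊛ y)[4] = -6
(x ⊛ y)[5] = -9

x ⊛ y = [-9, -9, 0, -9, -6, -9]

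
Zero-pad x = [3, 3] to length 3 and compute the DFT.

Original 2-point DFT: [6, 0]
Zero-padded 3-point DFT provides frequency interpolation.

DFT_3([x, 0, ...]) = [6, 1.5000-2.5981i, 1.5000+2.5981i]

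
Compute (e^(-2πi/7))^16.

Since ω_7^7 = 1, powers reduce modulo 7.
16 mod 7 = 2
So ω_7^16 = ω_7^2 = e^(-2πi·2/7)

ω_7^16 = ω_7^2 = -0.2225-0.9749i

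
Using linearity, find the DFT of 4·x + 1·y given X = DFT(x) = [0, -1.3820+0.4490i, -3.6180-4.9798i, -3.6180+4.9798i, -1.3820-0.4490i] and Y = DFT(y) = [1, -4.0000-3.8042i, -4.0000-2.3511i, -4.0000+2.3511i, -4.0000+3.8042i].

By linearity: DFT(4x + 1y) = 4·DFT(x) + 1·DFT(y)
= 4·[0, -1.3820+0.4490i, -3.6180-4.9798i, -3.6180+4.9798i, -1.3820-0.4490i] + 1·[1, -4.0000-3.8042i, -4.0000-2.3511i, -4.0000+2.3511i, -4.0000+3.8042i]

Computing element-wise:
Z[0] = 4·(0) + 1·(1) = 1
Z[1] = 4·(-1.3820+0.4490i) + 1·(-4.0000-3.8042i) = -9.5280-2.0082i
Z[2] = 4·(-3.6180-4.9798i) + 1·(-4.0000-2.3511i) = -18.4720-22.2703i
Z[3] = 4·(-3.6180+4.9798i) + 1·(-4.0000+2.3511i) = -18.4720+22.2703i
Z[4] = 4·(-1.3820-0.4490i) + 1·(-4.0000+3.8042i) = -9.5280+2.0082i

DFT(4x + 1y) = 4·X + 1·Y = [1, -9.5280-2.0082i, -18.4720-22.2703i, -18.4720+22.2703i, -9.5280+2.0082i]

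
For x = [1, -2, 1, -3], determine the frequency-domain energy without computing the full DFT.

Parseval: Σ|x[n]|² = (1/N)Σ|X[k]|², so Σ|X[k]|² = N·Σ|x[n]|² = 4·15.0000

Σ|X[k]|² = N·Σ|x[n]|² = 4·15.0000 = 60.0000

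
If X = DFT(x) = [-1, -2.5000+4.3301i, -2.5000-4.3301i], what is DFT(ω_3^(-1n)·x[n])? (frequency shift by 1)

Modulation property: DFT(ω_3^(-1n)·x[n]) = X[(k-1) mod 3], so circularly shift X by 1 positions.

X[k-1] = [-2.5000-4.3301i, -1, -2.5000+4.3301i]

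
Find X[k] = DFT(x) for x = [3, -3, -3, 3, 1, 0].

X[k] = Σ(n=0 to 5) x[n] · ω_6^(nk)
where ω_6 = e^(-2πi/6)

Computing each X[k]:
X[0] = 1
X[1] = -0.5000+6.0622i
X[2] = 8.5000-0.8660i
X[3] = 1
X[4] = 8.5000+0.8660i
X[5] = -0.5000-6.0622i

X = [1, -0.5000+6.0622i, 8.5000-0.8660i, 1, 8.5000+0.8660i, -0.5000-6.0622i]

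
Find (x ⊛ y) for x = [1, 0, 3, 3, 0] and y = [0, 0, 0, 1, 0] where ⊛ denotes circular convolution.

(x ⊛ y)[n] = Σ(m=0 to 4) x[m] · y[(n-m) mod 5]

Computing each output sample:
(x ⊛ y)[0] = 3
(x ⊛ y)[1] = 3
(x ⊛ y)[2] = 0
(x ⊛ y)[3] = 1
(x ⊛ y)[4] = 0

x ⊛ y = [3, 3, 0, 1, 0]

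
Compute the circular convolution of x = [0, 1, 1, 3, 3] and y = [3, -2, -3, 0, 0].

(x ⊛ y)[n] = Σ(m=0 to 4) x[m] · y[(n-m) mod 5]

Computing each output sample:
(x ⊛ y)[0] = -15
(x ⊛ y)[1] = -6
(x ⊛ y)[2] = 1
(x ⊛ y)[3] = 4
(x ⊛ y)[4] = 0

x ⊛ y = [-15, -6, 1, 4, 0]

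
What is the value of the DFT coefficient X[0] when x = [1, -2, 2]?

X[0] = Σ(n=0 to 2) x[n] · ω_3^0 = Σ x[n]
= (1) + (-2) + (2)

X[0] = 1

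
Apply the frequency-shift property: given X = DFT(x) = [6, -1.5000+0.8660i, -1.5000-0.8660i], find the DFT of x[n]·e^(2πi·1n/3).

Modulation property: DFT(ω_3^(-1n)·x[n]) = X[(k-1) mod 3], so circularly shift X by 1 positions.

X[k-1] = [-1.5000-0.8660i, 6, -1.5000+0.8660i]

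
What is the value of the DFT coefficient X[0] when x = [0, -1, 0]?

X[0] = Σ(n=0 to 2) x[n] · ω_3^0 = Σ x[n]
= (0) + (-1) + (0)

X[0] = -1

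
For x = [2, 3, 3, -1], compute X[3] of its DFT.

X[3] = Σ(n=0 to 3) x[n] · ω_4^(3n) where ω_4 = e^(-2πi/4)
= (2)·ω_4^0 + (3)·ω_4^3 + (3)·ω_4^6 + (-1)·ω_4^9

X[3] = -1+4i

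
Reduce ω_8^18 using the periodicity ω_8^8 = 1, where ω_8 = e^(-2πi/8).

Since ω_8^8 = 1, powers reduce modulo 8.
18 mod 8 = 2
So ω_8^18 = ω_8^2 = e^(-2πi·2/8)

ω_8^18 = ω_8^2 = -1i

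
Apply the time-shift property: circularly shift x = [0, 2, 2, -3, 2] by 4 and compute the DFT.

Time shift by 4: X_shifted[k] = ω_5^(4k) · X[k]
Shifted x = [2, 2, -3, 2, 0]

DFT(x[n-4]) = [3, 3.4271+1.0368i, 0.0729-5.9309i, 0.0729+5.9309i, 3.4271-1.0368i]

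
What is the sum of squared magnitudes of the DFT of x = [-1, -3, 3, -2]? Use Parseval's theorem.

Parseval: Σ|x[n]|² = (1/N)Σ|X[k]|², so Σ|X[k]|² = N·Σ|x[n]|² = 4·23.0000

Σ|X[k]|² = N·Σ|x[n]|² = 4·23.0000 = 92.0000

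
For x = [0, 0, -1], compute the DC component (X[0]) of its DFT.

X[0] = Σ(n=0 to 2) x[n] · ω_3^0 = Σ x[n]
= (0) + (0) + (-1)

X[0] = -1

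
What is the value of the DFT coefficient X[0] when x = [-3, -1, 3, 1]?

X[0] = Σ(n=0 to 3) x[n] · ω_4^0 = Σ x[n]
= (-3) + (-1) + (3) + (1)

X[0] = 0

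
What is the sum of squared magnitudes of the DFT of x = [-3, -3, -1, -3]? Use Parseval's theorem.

Parseval: Σ|x[n]|² = (1/N)Σ|X[k]|², so Σ|X[k]|² = N·Σ|x[n]|² = 4·28.0000

Σ|X[k]|² = N·Σ|x[n]|² = 4·28.0000 = 112.0000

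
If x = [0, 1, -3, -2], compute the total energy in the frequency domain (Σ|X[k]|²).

Parseval: Σ|x[n]|² = (1/N)Σ|X[k]|², so Σ|X[k]|² = N·Σ|x[n]|² = 4·14.0000

Σ|X[k]|² = N·Σ|x[n]|² = 4·14.0000 = 56.0000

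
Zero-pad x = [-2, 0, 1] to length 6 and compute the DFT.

Original 3-point DFT: [-1, -2.5000+0.8660i, -2.5000-0.8660i]
Zero-padded 6-point DFT provides frequency interpolation.

DFT_6([x, 0, ...]) = [-1, -2.5000-0.8660i, -2.5000+0.8660i, -1, -2.5000-0.8660i, -2.5000+0.8660i]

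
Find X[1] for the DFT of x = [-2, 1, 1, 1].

X[1] = Σ(n=0 to 3) x[n] · ω_4^(1n) where ω_4 = e^(-2πi/4)
= (-2)·ω_4^0 + (1)·ω_4^1 + (1)·ω_4^2 + (1)·ω_4^3

X[1] = -3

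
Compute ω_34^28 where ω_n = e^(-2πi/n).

ω_34^28 = e^(-2πi·28/34)
= cos(-2π·28/34) + i·sin(-2π·28/34)
= cos(-56π/34) + i·sin(-56π/34)

ω_34^28 = cos(-56π/34) + i·sin(-56π/34) = 0.4457+0.8952i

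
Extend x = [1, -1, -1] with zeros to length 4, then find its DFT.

Original 3-point DFT: [-1, 2, 2]
Zero-padded 4-point DFT provides frequency interpolation.

DFT_4([x, 0, ...]) = [-1, 2+1i, 1, 2-1i]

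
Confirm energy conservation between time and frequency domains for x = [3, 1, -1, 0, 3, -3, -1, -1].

Time domain:
Σ|x[n]|² = |3|² + |1|² + |-1|² + |0|² + |3|² + |-3|² + |-1|² + |-1|² = 31.0000

Frequency domain:
(1/8)Σ|X[k]|² = (1/8)(|1|² + |2.1213-3.5355i|² + |8+1i|² + |-2.1213-3.5355i|² + |7|² + |-2.1213+3.5355i|² + |8-1i|² + |2.1213+3.5355i|²) = (1/8)·248.0000 = 31.0000

Both sides agree, confirming Parseval's theorem.

Σ|x[n]|² = (1/N)Σ|X[k]|² = 31.0000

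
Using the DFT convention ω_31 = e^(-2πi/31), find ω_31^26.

ω_31^26 = e^(-2πi·26/31)
= cos(-2π·26/31) + i·sin(-2π·26/31)
= cos(-52π/31) + i·sin(-52π/31)

ω_31^26 = cos(-52π/31) + i·sin(-52π/31) = 0.5290+0.8486i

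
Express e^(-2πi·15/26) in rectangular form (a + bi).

ω_26^15 = e^(-2πi·15/26)
= cos(-2π·15/26) + i·sin(-2π·15/26)
= cos(-30π/26) + i·sin(-30π/26)

ω_26^15 = cos(-30π/26) + i·sin(-30π/26) = -0.8855+0.4647i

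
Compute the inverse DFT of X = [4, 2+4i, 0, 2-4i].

x[n] = (1/4) Σ(k=0 to 3) X[k] · e^(2πikn/4)

Computing each x[n]:
x[0] = 2
x[1] = -1
x[2] = 0
x[3] = 3

x = [2, -1, 0, 3]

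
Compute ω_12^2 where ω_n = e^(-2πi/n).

ω_12^2 = e^(-2πi·2/12)
= cos(-2π·2/12) + i·sin(-2π·2/12)
= cos(-4π/12) + i·sin(-4π/12)

ω_12^2 = cos(-4π/12) + i·sin(-4π/12) = 0.5000-0.8660i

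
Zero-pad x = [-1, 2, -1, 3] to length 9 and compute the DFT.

Original 4-point DFT: [3, 1i, -7, -1i]
Zero-padded 9-point DFT provides frequency interpolation.

DFT_9([x, 0, ...]) = [3, -1.1416-2.8988i, -1.2130+0.9705i, 1.5000-2.5981i, -5.1454-3.9249i, -5.1454+3.9249i, 1.5000+2.5981i, -1.2130-0.9705i, -1.1416+2.8988i]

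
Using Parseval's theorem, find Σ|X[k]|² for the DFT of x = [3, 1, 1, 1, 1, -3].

Parseval: Σ|x[n]|² = (1/N)Σ|X[k]|², so Σ|X[k]|² = N·Σ|x[n]|² = 6·22.0000

Σ|X[k]|² = N·Σ|x[n]|² = 6·22.0000 = 132.0000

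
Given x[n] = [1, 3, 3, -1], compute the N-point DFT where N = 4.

X[k] = Σ(n=0 to 3) x[n] · ω_4^(nk)
where ω_4 = e^(-2πi/4)

Computing each X[k]:
X[0] = 6
X[1] = -2-4i
X[2] = 2
X[3] = -2+4i

X = [6, -2-4i, 2, -2+4i]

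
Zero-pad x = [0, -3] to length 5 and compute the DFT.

Original 2-point DFT: [-3, 3]
Zero-padded 5-point DFT provides frequency interpolation.

DFT_5([x, 0, ...]) = [-3, -0.9271+2.8532i, 2.4271+1.7634i, 2.4271-1.7634i, -0.9271-2.8532i]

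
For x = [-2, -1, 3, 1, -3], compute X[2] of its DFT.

X[2] = Σ(n=0 to 4) x[n] · ω_5^(2n) where ω_5 = e^(-2πi/5)
= (-2)·ω_5^0 + (-1)·ω_5^2 + (3)·ω_5^4 + (1)·ω_5^6 + (-3)·ω_5^8

X[2] = 2.4721+0.7265i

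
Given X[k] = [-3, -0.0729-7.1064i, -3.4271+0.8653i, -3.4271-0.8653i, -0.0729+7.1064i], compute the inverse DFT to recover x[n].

x[n] = (1/5) Σ(k=0 to 4) X[k] · e^(2πikn/5)

Computing each x[n]:
x[0] = -2
x[1] = 3
x[2] = 1
x[3] = -3
x[4] = -2

x = [-2, 3, 1, -3, -2]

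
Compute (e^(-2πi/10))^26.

Since ω_10^10 = 1, powers reduce modulo 10.
26 mod 10 = 6
So ω_10^26 = ω_10^6 = e^(-2πi·6/10)

ω_10^26 = ω_10^6 = -0.8090+0.5878i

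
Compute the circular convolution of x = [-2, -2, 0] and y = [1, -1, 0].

(x ⊛ y)[n] = Σ(m=0 to 2) x[m] · y[(n-m) mod 3]

Computing each output sample:
(x ⊛ y)[0] = -2
(x ⊛ y)[1] = 0
(x ⊛ y)[2] = 2

x ⊛ y = [-2, 0, 2]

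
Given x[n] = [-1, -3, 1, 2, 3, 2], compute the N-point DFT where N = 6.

X[k] = Σ(n=0 to 5) x[n] · ω_6^(nk)
where ω_6 = e^(-2πi/6)

Computing each X[k]:
X[0] = 4
X[1] = -5.5000+6.0622i
X[2] = -0.5000+2.5981i
X[3] = 2
X[4] = -0.5000-2.5981i
X[5] = -5.5000-6.0622i

X = [4, -5.5000+6.0622i, -0.5000+2.5981i, 2, -0.5000-2.5981i, -5.5000-6.0622i]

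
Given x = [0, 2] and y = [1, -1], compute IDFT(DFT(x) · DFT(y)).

(x ⊛ y)[n] = Σ(m=0 to 1) x[m] · y[(n-m) mod 2]

Computing each output sample:
(x ⊛ y)[0] = -2
(x ⊛ y)[1] = 2

x ⊛ y = [-2, 2]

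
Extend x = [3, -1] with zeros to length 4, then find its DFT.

Original 2-point DFT: [2, 4]
Zero-padded 4-point DFT provides frequency interpolation.

DFT_4([x, 0, ...]) = [2, 3+1i, 4, 3-1i]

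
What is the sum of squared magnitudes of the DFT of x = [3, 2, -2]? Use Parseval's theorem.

Parseval: Σ|x[n]|² = (1/N)Σ|X[k]|², so Σ|X[k]|² = N·Σ|x[n]|² = 3·17.0000

Σ|X[k]|² = N·Σ|x[n]|² = 3·17.0000 = 51.0000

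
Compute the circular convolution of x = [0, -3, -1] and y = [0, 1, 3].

(x ⊛ y)[n] = Σ(m=0 to 2) x[m] · y[(n-m) mod 3]

Computing each output sample:
(x ⊛ y)[0] = -10
(x ⊛ y)[1] = -3
(x ⊛ y)[2] = -3

x ⊛ y = [-10, -3, -3]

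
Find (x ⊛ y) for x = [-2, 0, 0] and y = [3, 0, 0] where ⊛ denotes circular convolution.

(x ⊛ y)[n] = Σ(m=0 to 2) x[m] · y[(n-m) mod 3]

Computing each output sample:
(x ⊛ y)[0] = -6
(x ⊛ y)[1] = 0
(x ⊛ y)[2] = 0

x ⊛ y = [-6, 0, 0]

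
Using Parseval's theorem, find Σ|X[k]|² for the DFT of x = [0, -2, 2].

Parseval: Σ|x[n]|² = (1/N)Σ|X[k]|², so Σ|X[k]|² = N·Σ|x[n]|² = 3·8.0000

Σ|X[k]|² = N·Σ|x[n]|² = 3·8.0000 = 24.0000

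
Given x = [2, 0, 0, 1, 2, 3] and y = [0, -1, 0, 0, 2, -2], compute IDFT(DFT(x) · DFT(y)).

(x ⊛ y)[n] = Σ(m=0 to 5) x[m] · y[(n-m) mod 6]

Computing each output sample:
(x ⊛ y)[0] = -3
(x ⊛ y)[1] = 0
(x ⊛ y)[2] = 2
(x ⊛ y)[3] = 2
(x ⊛ y)[4] = -3
(x ⊛ y)[5] = -6

x ⊛ y = [-3, 0, 2, 2, -3, -6]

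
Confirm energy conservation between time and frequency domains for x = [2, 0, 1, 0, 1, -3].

Time domain:
Σ|x[n]|² = |2|² + |0|² + |1|² + |0|² + |1|² + |-3|² = 15.0000

Frequency domain:
(1/6)Σ|X[k]|² = (1/6)(|1|² + |-0.5000-2.5981i|² + |2.5000-2.5981i|² + |7|² + |2.5000+2.5981i|² + |-0.5000+2.5981i|²) = (1/6)·90.0000 = 15.0000

Both sides agree, confirming Parseval's theorem.

Σ|x[n]|² = (1/N)Σ|X[k]|² = 15.0000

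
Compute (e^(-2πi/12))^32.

Since ω_12^12 = 1, powers reduce modulo 12.
32 mod 12 = 8
So ω_12^32 = ω_12^8 = e^(-2πi·8/12)

ω_12^32 = ω_12^8 = -0.5000+0.8660i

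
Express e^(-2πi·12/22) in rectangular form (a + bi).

ω_22^12 = e^(-2πi·12/22)
= cos(-2π·12/22) + i·sin(-2π·12/22)
= cos(-24π/22) + i·sin(-24π/22)

ω_22^12 = cos(-24π/22) + i·sin(-24π/22) = -0.9595+0.2817i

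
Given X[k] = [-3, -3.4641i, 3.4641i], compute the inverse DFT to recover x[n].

x[n] = (1/3) Σ(k=0 to 2) X[k] · e^(2πikn/3)

Computing each x[n]:
x[0] = -1
x[1] = 1
x[2] = -3

x = [-1, 1, -3]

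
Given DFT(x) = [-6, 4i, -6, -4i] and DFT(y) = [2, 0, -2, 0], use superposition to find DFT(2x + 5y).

By linearity: DFT(2x + 5y) = 2·DFT(x) + 5·DFT(y)
= 2·[-6, 4i, -6, -4i] + 5·[2, 0, -2, 0]

Computing element-wise:
Z[0] = 2·(-6) + 5·(2) = -2
Z[1] = 2·(4i) + 5·(0) = 8i
Z[2] = 2·(-6) + 5·(-2) = -22
Z[3] = 2·(-4i) + 5·(0) = -8i

DFT(2x + 5y) = 2·X + 5·Y = [-2, 8i, -22, -8i]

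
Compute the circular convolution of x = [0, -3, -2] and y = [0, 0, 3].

(x ⊛ y)[n] = Σ(m=0 to 2) x[m] · y[(n-m) mod 3]

Computing each output sample:
(x ⊛ y)[0] = -9
(x ⊛ y)[1] = -6
(x ⊛ y)[2] = 0

x ⊛ y = [-9, -6, 0]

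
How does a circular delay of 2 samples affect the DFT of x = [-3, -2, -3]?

Time shift by 2: X_shifted[k] = ω_3^(2k) · X[k]
Shifted x = [-2, -3, -3]

DFT(x[n-2]) = [-8, 1, 1]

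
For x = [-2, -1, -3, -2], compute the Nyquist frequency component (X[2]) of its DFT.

X[2] = Σ(n=0 to 3) x[n] · ω_4^(2n) where ω_4 = e^(-2πi/4)
= (-2)·ω_4^0 + (-1)·ω_4^2 + (-3)·ω_4^4 + (-2)·ω_4^6

X[2] = -2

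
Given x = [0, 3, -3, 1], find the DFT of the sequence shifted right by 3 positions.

Time shift by 3: X_shifted[k] = ω_4^(3k) · X[k]
Shifted x = [3, -3, 1, 0]

DFT(x[n-3]) = [1, 2+3i, 7, 2-3i]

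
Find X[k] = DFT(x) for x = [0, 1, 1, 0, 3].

X[k] = Σ(n=0 to 4) x[n] · ω_5^(nk)
where ω_5 = e^(-2πi/5)

Computing each X[k]:
X[0] = 5
X[1] = 0.4271+1.3143i
X[2] = -2.9271+2.1266i
X[3] = -2.9271-2.1266i
X[4] = 0.4271-1.3143i

X = [5, 0.4271+1.3143i, -2.9271+2.1266i, -2.9271-2.1266i, 0.4271-1.3143i]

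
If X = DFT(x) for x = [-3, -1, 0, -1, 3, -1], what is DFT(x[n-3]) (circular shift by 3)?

Time shift by 3: X_shifted[k] = ω_6^(3k) · X[k]
Shifted x = [-1, 3, -1, -3, -1, 0]

DFT(x[n-3]) = [-3, 4.5000-2.5981i, -4.5000-2.5981i, -3, -4.5000+2.5981i, 4.5000+2.5981i]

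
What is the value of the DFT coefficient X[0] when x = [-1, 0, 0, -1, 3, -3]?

X[0] = Σ(n=0 to 5) x[n] · ω_6^0 = Σ x[n]
= (-1) + (0) + (0) + (-1) + (3) + (-3)

X[0] = -2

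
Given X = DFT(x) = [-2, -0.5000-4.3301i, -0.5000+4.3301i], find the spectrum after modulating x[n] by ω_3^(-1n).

Modulation property: DFT(ω_3^(-1n)·x[n]) = X[(k-1) mod 3], so circularly shift X by 1 positions.

X[k-1] = [-0.5000+4.3301i, -2, -0.5000-4.3301i]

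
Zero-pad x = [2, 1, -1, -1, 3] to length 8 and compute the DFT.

Original 5-point DFT: [4, 4.8541+1.9021i, -1.8541+1.1756i, -1.8541-1.1756i, 4.8541-1.9021i]
Zero-padded 8-point DFT provides frequency interpolation.

DFT_8([x, 0, ...]) = [4, 0.4142+1.0000i, 6-2i, -2.4142-1.0000i, 4, -2.4142+1.0000i, 6+2i, 0.4142-1.0000i]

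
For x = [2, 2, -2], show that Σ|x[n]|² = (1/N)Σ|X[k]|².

Time domain:
Σ|x[n]|² = |2|² + |2|² + |-2|² = 12.0000

Frequency domain:
(1/3)Σ|X[k]|² = (1/3)(|2|² + |2.0000-3.4641i|² + |2.0000+3.4641i|²) = (1/3)·36.0000 = 12.0000

Both sides agree, confirming Parseval's theorem.

Σ|x[n]|² = (1/N)Σ|X[k]|² = 12.0000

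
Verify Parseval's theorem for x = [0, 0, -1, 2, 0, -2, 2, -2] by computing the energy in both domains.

Time domain:
Σ|x[n]|² = |0|² + |0|² + |-1|² + |2|² + |0|² + |-2|² + |2|² + |-2|² = 17.0000

Frequency domain:
(1/8)Σ|X[k]|² = (1/8)(|-1|² + |-1.4142-1.2426i|² + |-1+2i|² + |1.4142-7.2426i|² + |3|² + |1.4142+7.2426i|² + |-1-2i|² + |-1.4142+1.2426i|²) = (1/8)·136.0000 = 17.0000

Both sides agree, confirming Parseval's theorem.

Σ|x[n]|² = (1/N)Σ|X[k]|² = 17.0000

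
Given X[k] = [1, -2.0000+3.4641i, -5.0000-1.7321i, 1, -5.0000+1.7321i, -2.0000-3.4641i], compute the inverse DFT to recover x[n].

x[n] = (1/6) Σ(k=0 to 5) X[k] · e^(2πikn/6)

Computing each x[n]:
x[0] = -2
x[1] = 0
x[2] = 0
x[3] = -1
x[4] = 3
x[5] = 1

x = [-2, 0, 0, -1, 3, 1]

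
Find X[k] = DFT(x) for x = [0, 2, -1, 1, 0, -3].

X[k] = Σ(n=0 to 5) x[n] · ω_6^(nk)
where ω_6 = e^(-2πi/6)

Computing each X[k]:
X[0] = -1
X[1] = -1.0000-3.4641i
X[2] = 2.0000-5.1962i
X[3] = -1
X[4] = 2.0000+5.1962i
X[5] = -1.0000+3.4641i

X = [-1, -1.0000-3.4641i, 2.0000-5.1962i, -1, 2.0000+5.1962i, -1.0000+3.4641i]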